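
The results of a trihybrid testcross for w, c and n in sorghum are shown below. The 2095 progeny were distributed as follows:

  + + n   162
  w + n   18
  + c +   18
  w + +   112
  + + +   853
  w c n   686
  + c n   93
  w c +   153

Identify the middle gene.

c

The two most frequent reciprocal classes, + + + and w c n, are the parental types, so the F1 was + + + / w c n.
The two rarest classes, + c + and w + n, are the double crossovers. Comparing them with the parentals, only the c allele has switched, so c is the middle locus and the order is w – c – n.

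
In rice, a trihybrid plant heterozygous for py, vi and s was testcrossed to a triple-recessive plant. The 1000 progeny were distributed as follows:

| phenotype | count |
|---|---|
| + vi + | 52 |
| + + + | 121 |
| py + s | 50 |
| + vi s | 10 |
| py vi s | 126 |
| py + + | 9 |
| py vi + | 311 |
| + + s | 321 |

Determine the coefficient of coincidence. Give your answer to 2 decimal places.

The two most frequent reciprocal classes, + + s and py vi +, are the parental types, so the F1 was + + s / py vi +.
The two rarest classes, + vi s and py + +, are the double crossovers. Comparing them with the parentals, only the vi allele has switched, so vi is the middle locus and the order is py – vi – s.
py–vi: (102 + 19)/1000 = 0.1210; vi–s: (247 + 19)/1000 = 0.2660.
Expected DCO frequency = 0.1210 × 0.2660 ≈ 0.03219; observed = 19/1000 ≈ 0.01900.
Coefficient of coincidence = 0.01900/0.03219 ≈ 0.59.

0.59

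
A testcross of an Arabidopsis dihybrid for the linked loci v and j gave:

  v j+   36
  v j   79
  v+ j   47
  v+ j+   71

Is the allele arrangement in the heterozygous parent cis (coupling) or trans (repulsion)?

The two most frequent classes are v+ j+ (71) and v j (79); these are the parental (non-recombinant) types.
So the F1 carried v+ j+ on one chromosome and v j on the other — the recessive alleles are on the same chromosome (cis / coupling).

cis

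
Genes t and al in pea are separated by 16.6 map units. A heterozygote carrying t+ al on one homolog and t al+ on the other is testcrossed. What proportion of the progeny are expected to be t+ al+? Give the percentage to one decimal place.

8.3%

A map distance of 16.6 map units corresponds to a recombination frequency of 0.166.
The F1 is t+ al / t al+, so t+ al+ is a recombinant gamete class with expected frequency r/2 = 0.166/2 = 0.0830.
That is 0.0830 = 8.3% of the progeny.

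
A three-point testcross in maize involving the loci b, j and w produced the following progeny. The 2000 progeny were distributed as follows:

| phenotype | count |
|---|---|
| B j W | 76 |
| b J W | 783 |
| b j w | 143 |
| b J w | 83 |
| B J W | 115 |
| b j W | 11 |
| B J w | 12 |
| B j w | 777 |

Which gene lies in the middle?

The two most frequent reciprocal classes, b J W and B j w, are the parental types, so the F1 was b J W / B j w.
The two rarest classes, b j W and B J w, are the double crossovers. Comparing them with the parentals, only the j allele has switched, so j is the middle locus and the order is b – j – w.

j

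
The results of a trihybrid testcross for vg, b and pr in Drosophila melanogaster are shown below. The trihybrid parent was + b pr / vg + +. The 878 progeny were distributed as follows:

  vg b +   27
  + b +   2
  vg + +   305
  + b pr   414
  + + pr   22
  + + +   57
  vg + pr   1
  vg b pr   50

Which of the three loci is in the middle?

pr

The two rarest classes, + b + and vg + pr, are the double crossovers. Comparing them with the parentals, only the pr allele has switched, so pr is the middle locus and the order is b – pr – vg.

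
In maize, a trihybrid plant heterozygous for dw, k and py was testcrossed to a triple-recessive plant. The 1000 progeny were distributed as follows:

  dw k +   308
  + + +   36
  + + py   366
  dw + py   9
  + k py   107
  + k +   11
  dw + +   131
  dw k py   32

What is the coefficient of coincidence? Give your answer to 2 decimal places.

0.88

The two most frequent reciprocal classes, + + py and dw k +, are the parental types, so the F1 was + + py / dw k +.
The two rarest classes, dw + py and + k +, are the double crossovers. Comparing them with the parentals, only the dw allele has switched, so dw is the middle locus and the order is k – dw – py.
k–dw: (238 + 20)/1000 = 0.2580; dw–py: (68 + 20)/1000 = 0.0880.
Expected DCO frequency = 0.2580 × 0.0880 ≈ 0.02270; observed = 20/1000 ≈ 0.02000.
Coefficient of coincidence = 0.02000/0.02270 ≈ 0.88.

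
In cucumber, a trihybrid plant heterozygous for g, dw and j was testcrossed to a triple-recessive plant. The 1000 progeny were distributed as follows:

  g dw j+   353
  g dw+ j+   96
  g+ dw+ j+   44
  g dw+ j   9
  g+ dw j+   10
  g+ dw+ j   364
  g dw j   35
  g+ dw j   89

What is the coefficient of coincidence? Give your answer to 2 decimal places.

0.95

The two most frequent reciprocal classes, g+ dw+ j and g dw j+, are the parental types, so the F1 was g+ dw+ j / g dw j+.
The two rarest classes, g dw+ j and g+ dw j+, are the double crossovers. Comparing them with the parentals, only the g allele has switched, so g is the middle locus and the order is j – g – dw.
j–g: (79 + 19)/1000 = 0.0980; g–dw: (185 + 19)/1000 = 0.2040.
Expected DCO frequency = 0.0980 × 0.2040 ≈ 0.01999; observed = 19/1000 ≈ 0.01900.
Coefficient of coincidence = 0.01900/0.01999 ≈ 0.95.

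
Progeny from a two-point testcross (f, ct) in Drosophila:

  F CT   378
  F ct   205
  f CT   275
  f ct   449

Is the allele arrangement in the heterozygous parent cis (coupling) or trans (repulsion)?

cis

The two most frequent classes are F CT (378) and f ct (449); these are the parental (non-recombinant) types.
So the F1 carried F CT on one chromosome and f ct on the other — the recessive alleles are on the same chromosome (cis / coupling).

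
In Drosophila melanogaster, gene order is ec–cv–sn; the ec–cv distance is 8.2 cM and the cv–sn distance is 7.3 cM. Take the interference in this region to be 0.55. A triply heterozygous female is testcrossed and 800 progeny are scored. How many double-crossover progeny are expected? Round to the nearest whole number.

Map distances give recombination frequencies of 0.082 and 0.073 for the two intervals.
With interference 0.55 (so coincidence = 0.45), expected double-crossover frequency = 0.082 × 0.073 × 0.45 = 0.00269.
Expected number = 0.00269 × 800 = 2.15 ≈ 2.

2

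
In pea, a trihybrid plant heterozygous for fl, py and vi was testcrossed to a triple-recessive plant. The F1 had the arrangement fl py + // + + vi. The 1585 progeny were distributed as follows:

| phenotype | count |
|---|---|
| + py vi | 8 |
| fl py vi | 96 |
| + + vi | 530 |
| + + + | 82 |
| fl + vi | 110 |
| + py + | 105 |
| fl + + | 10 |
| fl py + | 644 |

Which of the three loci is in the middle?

The two rarest classes, fl + + and + py vi, are the double crossovers. Comparing them with the parentals, only the py allele has switched, so py is the middle locus and the order is vi – py – fl.

py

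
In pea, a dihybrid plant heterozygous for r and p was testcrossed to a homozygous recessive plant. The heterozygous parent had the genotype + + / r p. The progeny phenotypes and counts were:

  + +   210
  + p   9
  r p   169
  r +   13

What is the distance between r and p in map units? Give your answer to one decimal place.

5.5 map units

The recombinant classes are + p and r +: 9 + 13 = 22.
Recombination frequency = 22/401 = 0.0549 ≈ 5.5%, i.e. 5.5 map units.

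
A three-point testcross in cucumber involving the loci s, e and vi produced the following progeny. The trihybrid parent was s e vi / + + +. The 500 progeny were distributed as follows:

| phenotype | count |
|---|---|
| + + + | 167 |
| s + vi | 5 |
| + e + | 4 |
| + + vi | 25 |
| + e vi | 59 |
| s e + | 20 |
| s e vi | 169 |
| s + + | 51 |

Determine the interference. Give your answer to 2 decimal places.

The two rarest classes, s + vi and + e +, are the double crossovers. Comparing them with the parentals, only the e allele has switched, so e is the middle locus and the order is s – e – vi.
s–e: (110 + 9)/500 = 0.2380; e–vi: (45 + 9)/500 = 0.1080.
Expected DCO frequency = 0.2380 × 0.1080 ≈ 0.02570; observed = 9/500 ≈ 0.01800.
Coefficient of coincidence = 0.01800/0.02570 ≈ 0.70; interference = 1 − 0.70 = 0.30.

0.30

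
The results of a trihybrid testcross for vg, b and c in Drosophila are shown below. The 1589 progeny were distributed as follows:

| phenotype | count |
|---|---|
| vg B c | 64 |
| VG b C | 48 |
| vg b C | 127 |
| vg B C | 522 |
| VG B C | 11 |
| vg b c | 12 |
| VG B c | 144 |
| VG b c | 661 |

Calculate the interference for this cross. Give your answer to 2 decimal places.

0.08

The two most frequent reciprocal classes, vg B C and VG b c, are the parental types, so the F1 was vg B C / VG b c.
The two rarest classes, VG B C and vg b c, are the double crossovers. Comparing them with the parentals, only the vg allele has switched, so vg is the middle locus and the order is b – vg – c.
b–vg: (271 + 23)/1589 = 0.1850; vg–c: (112 + 23)/1589 = 0.0850.
Expected DCO frequency = 0.1850 × 0.0850 ≈ 0.01572; observed = 23/1589 ≈ 0.01447.
Coefficient of coincidence = 0.01447/0.01572 ≈ 0.92; interference = 1 − 0.92 = 0.08.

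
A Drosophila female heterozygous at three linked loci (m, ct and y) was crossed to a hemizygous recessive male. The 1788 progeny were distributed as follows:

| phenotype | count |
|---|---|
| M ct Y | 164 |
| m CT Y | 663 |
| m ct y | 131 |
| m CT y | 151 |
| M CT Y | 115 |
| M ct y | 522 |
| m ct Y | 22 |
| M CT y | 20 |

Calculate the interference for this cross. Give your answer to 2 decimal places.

0.27

The two most frequent reciprocal classes, M ct y and m CT Y, are the parental types, so the F1 was M ct y / m CT Y.
The two rarest classes, M CT y and m ct Y, are the double crossovers. Comparing them with the parentals, only the ct allele has switched, so ct is the middle locus and the order is y – ct – m.
y–ct: (315 + 42)/1788 = 0.1997; ct–m: (246 + 42)/1788 = 0.1611.
Expected DCO frequency = 0.1997 × 0.1611 ≈ 0.03217; observed = 42/1788 ≈ 0.02349.
Coefficient of coincidence = 0.02349/0.03217 ≈ 0.73; interference = 1 − 0.73 = 0.27.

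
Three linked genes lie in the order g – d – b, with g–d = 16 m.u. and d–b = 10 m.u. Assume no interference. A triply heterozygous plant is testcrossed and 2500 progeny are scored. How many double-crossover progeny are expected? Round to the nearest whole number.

40

Map distances give recombination frequencies of 0.160 and 0.100 for the two intervals.
With no interference, expected double-crossover frequency = 0.160 × 0.100 = 0.01600.
Expected number = 0.01600 × 2500 = 40.00 ≈ 40.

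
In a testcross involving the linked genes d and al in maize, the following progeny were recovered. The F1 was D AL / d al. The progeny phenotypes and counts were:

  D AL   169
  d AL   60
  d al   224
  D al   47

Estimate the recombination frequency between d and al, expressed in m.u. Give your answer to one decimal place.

21.4 m.u.

The recombinant classes are D al and d AL: 47 + 60 = 107.
Recombination frequency = 107/500 = 0.2140 ≈ 21.4%, i.e. 21.4 m.u.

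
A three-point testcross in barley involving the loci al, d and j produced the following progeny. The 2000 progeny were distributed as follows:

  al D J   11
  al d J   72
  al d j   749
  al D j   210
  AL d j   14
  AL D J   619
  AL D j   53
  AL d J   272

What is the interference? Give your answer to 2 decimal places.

The two most frequent reciprocal classes, al d j and AL D J, are the parental types, so the F1 was al d j / AL D J.
The two rarest classes, AL d j and al D J, are the double crossovers. Comparing them with the parentals, only the al allele has switched, so al is the middle locus and the order is d – al – j.
d–al: (482 + 25)/2000 = 0.2535; al–j: (125 + 25)/2000 = 0.0750.
Expected DCO frequency = 0.2535 × 0.0750 ≈ 0.01901; observed = 25/2000 ≈ 0.01250.
Coefficient of coincidence = 0.01250/0.01901 ≈ 0.66; interference = 1 − 0.66 = 0.34.

0.34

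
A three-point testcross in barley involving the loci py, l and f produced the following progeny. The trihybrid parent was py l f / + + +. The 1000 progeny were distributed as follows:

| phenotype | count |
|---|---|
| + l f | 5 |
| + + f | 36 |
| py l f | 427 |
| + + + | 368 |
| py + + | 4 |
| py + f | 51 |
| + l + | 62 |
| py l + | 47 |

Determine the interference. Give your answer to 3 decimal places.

The two rarest classes, + l f and py + +, are the double crossovers. Comparing them with the parentals, only the py allele has switched, so py is the middle locus and the order is f – py – l.
f–py: (83 + 9)/1000 = 0.0920; py–l: (113 + 9)/1000 = 0.1220.
Expected DCO frequency = 0.0920 × 0.1220 ≈ 0.01122; observed = 9/1000 ≈ 0.00900.
Coefficient of coincidence = 0.00900/0.01122 ≈ 0.802; interference = 1 − 0.802 = 0.198.

0.198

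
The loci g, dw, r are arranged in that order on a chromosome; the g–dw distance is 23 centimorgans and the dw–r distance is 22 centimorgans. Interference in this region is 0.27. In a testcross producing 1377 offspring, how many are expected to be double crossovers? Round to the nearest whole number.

Map distances give recombination frequencies of 0.230 and 0.220 for the two intervals.
With interference 0.27 (so coincidence = 0.73), expected double-crossover frequency = 0.230 × 0.220 × 0.73 = 0.03694.
Expected number = 0.03694 × 1377 = 50.86 ≈ 51.

51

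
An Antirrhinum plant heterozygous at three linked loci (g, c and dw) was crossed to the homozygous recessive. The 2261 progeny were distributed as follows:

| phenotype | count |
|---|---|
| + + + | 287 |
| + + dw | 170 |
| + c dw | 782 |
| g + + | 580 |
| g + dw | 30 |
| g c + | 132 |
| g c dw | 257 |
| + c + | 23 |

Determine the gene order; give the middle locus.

The two most frequent reciprocal classes, + c dw and g + +, are the parental types, so the F1 was + c dw / g + +.
The two rarest classes, + c + and g + dw, are the double crossovers. Comparing them with the parentals, only the dw allele has switched, so dw is the middle locus and the order is g – dw – c.

dw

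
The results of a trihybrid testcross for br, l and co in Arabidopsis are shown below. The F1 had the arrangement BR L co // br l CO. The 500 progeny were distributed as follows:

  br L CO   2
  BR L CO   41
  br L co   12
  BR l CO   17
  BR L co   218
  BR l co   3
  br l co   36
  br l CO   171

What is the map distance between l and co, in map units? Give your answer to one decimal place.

16.4 map units

The two rarest classes, BR l co and br L CO, are the double crossovers. Comparing them with the parentals, only the l allele has switched, so l is the middle locus and the order is co – l – br.
Crossovers in the co–l interval produce the single-crossover classes BR L CO and br l co (41 + 36 = 77) plus the double crossovers (5).
RF(co–l) = (77 + 5) / 500 = 82/500 = 0.1640 → 16.4 map units.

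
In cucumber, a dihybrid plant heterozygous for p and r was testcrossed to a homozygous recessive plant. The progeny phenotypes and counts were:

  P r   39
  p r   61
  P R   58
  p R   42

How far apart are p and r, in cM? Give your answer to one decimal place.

The two most frequent classes, P R (58) and p r (61), are the parental types, so the F1 was P R / p r.
The recombinant classes are P r and p R: 39 + 42 = 81.
Recombination frequency = 81/200 = 0.4050 ≈ 40.5%, i.e. 40.5 cM.

40.5 cM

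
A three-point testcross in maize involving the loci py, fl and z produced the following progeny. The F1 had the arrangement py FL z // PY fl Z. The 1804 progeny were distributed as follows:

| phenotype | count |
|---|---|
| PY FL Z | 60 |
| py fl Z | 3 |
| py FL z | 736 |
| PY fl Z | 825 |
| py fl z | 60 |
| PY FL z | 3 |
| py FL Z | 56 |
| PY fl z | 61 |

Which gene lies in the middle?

The two rarest classes, PY FL z and py fl Z, are the double crossovers. Comparing them with the parentals, only the py allele has switched, so py is the middle locus and the order is fl – py – z.

py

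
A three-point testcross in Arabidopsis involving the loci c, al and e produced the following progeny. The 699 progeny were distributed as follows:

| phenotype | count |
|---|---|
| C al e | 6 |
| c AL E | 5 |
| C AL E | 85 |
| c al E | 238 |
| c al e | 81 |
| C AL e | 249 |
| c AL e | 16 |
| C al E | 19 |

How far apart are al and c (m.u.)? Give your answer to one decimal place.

6.6 m.u.

The two most frequent reciprocal classes, C AL e and c al E, are the parental types, so the F1 was C AL e / c al E.
The two rarest classes, C al e and c AL E, are the double crossovers. Comparing them with the parentals, only the al allele has switched, so al is the middle locus and the order is c – al – e.
Crossovers in the c–al interval produce the single-crossover classes c AL e and C al E (16 + 19 = 35) plus the double crossovers (11).
RF(c–al) = (35 + 11) / 699 = 46/699 = 0.0658 → 6.6 m.u.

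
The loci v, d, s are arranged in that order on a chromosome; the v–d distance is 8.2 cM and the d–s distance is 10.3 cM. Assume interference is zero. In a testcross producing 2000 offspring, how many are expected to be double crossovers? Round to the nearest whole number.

Map distances give recombination frequencies of 0.082 and 0.103 for the two intervals.
With no interference, expected double-crossover frequency = 0.082 × 0.103 = 0.00845.
Expected number = 0.00845 × 2000 = 16.89 ≈ 17.

17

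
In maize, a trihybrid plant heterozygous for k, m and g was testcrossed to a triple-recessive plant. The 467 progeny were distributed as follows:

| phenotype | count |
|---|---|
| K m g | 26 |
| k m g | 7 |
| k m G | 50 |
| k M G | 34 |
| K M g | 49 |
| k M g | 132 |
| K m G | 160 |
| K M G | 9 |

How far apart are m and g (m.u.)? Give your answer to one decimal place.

The two most frequent reciprocal classes, K m G and k M g, are the parental types, so the F1 was K m G / k M g.
The two rarest classes, K M G and k m g, are the double crossovers. Comparing them with the parentals, only the m allele has switched, so m is the middle locus and the order is k – m – g.
Crossovers in the m–g interval produce the single-crossover classes K m g and k M G (26 + 34 = 60) plus the double crossovers (16).
RF(m–g) = (60 + 16) / 467 = 76/467 = 0.1627 → 16.3 m.u.

16.3 m.u.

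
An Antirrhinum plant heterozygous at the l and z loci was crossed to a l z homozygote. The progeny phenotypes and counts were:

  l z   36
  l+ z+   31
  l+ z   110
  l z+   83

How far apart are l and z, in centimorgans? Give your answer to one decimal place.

The two most frequent classes, l+ z (110) and l z+ (83), are the parental types, so the F1 was l+ z / l z+.
The recombinant classes are l+ z+ and l z: 31 + 36 = 67.
Recombination frequency = 67/260 = 0.2577 ≈ 25.8%, i.e. 25.8 centimorgans.

25.8 centimorgans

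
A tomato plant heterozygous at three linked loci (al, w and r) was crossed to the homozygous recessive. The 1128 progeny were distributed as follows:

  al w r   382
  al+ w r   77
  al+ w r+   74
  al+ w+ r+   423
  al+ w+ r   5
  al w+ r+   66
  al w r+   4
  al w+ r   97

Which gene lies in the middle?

The two most frequent reciprocal classes, al+ w+ r+ and al w r, are the parental types, so the F1 was al+ w+ r+ / al w r.
The two rarest classes, al+ w+ r and al w r+, are the double crossovers. Comparing them with the parentals, only the r allele has switched, so r is the middle locus and the order is al – r – w.

r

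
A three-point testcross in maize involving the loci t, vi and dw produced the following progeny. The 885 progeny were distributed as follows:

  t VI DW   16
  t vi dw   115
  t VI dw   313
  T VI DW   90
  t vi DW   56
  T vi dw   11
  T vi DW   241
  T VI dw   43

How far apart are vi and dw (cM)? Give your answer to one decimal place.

26.2 cM

The two most frequent reciprocal classes, t VI dw and T vi DW, are the parental types, so the F1 was t VI dw / T vi DW.
The two rarest classes, t VI DW and T vi dw, are the double crossovers. Comparing them with the parentals, only the dw allele has switched, so dw is the middle locus and the order is vi – dw – t.
Crossovers in the vi–dw interval produce the single-crossover classes t vi dw and T VI DW (115 + 90 = 205) plus the double crossovers (27).
RF(vi–dw) = (205 + 27) / 885 = 232/885 = 0.2621 → 26.2 cM.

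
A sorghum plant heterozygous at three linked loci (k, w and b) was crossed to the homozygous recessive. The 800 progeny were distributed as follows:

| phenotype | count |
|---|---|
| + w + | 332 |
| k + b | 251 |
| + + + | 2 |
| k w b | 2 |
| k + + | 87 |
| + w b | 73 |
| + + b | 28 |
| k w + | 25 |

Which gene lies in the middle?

The two most frequent reciprocal classes, + w + and k + b, are the parental types, so the F1 was + w + / k + b.
The two rarest classes, + + + and k w b, are the double crossovers. Comparing them with the parentals, only the w allele has switched, so w is the middle locus and the order is k – w – b.

w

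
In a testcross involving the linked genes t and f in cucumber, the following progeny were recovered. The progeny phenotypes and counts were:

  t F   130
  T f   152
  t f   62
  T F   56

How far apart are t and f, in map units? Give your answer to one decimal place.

The two most frequent classes, T f (152) and t F (130), are the parental types, so the F1 was T f / t F.
The recombinant classes are T F and t f: 56 + 62 = 118.
Recombination frequency = 118/400 = 0.2950 ≈ 29.5%, i.e. 29.5 map units.

29.5 map units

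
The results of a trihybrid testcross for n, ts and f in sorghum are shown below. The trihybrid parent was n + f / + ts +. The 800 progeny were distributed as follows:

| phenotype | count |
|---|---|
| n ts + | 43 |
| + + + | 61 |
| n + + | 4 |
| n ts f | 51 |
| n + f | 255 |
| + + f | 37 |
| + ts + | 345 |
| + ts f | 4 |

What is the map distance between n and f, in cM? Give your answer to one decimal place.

The two rarest classes, n + + and + ts f, are the double crossovers. Comparing them with the parentals, only the f allele has switched, so f is the middle locus and the order is n – f – ts.
Crossovers in the n–f interval produce the single-crossover classes + + f and n ts + (37 + 43 = 80) plus the double crossovers (8).
RF(n–f) = (80 + 8) / 800 = 88/800 = 0.1100 → 11.0 cM.

11.0 cM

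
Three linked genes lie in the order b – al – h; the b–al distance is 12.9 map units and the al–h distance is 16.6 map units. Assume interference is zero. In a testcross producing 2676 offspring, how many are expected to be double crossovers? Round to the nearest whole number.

Map distances give recombination frequencies of 0.129 and 0.166 for the two intervals.
With no interference, expected double-crossover frequency = 0.129 × 0.166 = 0.02141.
Expected number = 0.02141 × 2676 = 57.30 ≈ 57.

57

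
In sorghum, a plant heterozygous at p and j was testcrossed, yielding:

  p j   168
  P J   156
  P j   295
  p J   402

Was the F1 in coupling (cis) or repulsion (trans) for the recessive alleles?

The two most frequent classes are P j (295) and p J (402); these are the parental (non-recombinant) types.
So the F1 carried P j on one chromosome and p J on the other — the recessive alleles are on opposite chromosomes (trans / repulsion).

trans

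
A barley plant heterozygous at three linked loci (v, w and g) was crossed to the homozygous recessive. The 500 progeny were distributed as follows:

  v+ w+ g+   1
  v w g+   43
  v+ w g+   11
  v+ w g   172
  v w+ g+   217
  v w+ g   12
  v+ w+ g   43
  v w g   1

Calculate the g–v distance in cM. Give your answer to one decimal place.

5.0 cM

The two most frequent reciprocal classes, v+ w g and v w+ g+, are the parental types, so the F1 was v+ w g / v w+ g+.
The two rarest classes, v w g and v+ w+ g+, are the double crossovers. Comparing them with the parentals, only the v allele has switched, so v is the middle locus and the order is g – v – w.
Crossovers in the g–v interval produce the single-crossover classes v+ w g+ and v w+ g (11 + 12 = 23) plus the double crossovers (2).
RF(g–v) = (23 + 2) / 500 = 25/500 = 0.0500 → 5.0 cM.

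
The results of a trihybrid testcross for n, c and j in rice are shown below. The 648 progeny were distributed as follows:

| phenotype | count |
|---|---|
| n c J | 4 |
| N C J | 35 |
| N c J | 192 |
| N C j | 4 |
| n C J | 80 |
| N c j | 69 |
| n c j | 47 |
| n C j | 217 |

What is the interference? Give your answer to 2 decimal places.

The two most frequent reciprocal classes, N c J and n C j, are the parental types, so the F1 was N c J / n C j.
The two rarest classes, n c J and N C j, are the double crossovers. Comparing them with the parentals, only the n allele has switched, so n is the middle locus and the order is j – n – c.
j–n: (149 + 8)/648 = 0.2423; n–c: (82 + 8)/648 = 0.1389.
Expected DCO frequency = 0.2423 × 0.1389 ≈ 0.03366; observed = 8/648 ≈ 0.01235.
Coefficient of coincidence = 0.01235/0.03366 ≈ 0.37; interference = 1 − 0.37 = 0.63.

0.63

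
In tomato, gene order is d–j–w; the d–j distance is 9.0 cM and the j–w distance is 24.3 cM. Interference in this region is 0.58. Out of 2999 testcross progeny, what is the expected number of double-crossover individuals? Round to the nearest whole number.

Map distances give recombination frequencies of 0.090 and 0.243 for the two intervals.
With interference 0.58 (so coincidence = 0.42), expected double-crossover frequency = 0.090 × 0.243 × 0.42 = 0.00919.
Expected number = 0.00919 × 2999 = 27.55 ≈ 28.

28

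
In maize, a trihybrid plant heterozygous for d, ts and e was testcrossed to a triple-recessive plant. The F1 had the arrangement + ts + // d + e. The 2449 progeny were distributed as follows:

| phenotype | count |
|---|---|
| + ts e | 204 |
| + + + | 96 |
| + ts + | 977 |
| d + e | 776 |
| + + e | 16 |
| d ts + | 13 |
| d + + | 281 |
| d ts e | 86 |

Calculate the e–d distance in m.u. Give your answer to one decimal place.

The two rarest classes, d ts + and + + e, are the double crossovers. Comparing them with the parentals, only the d allele has switched, so d is the middle locus and the order is ts – d – e.
Crossovers in the d–e interval produce the single-crossover classes + ts e and d + + (204 + 281 = 485) plus the double crossovers (29).
RF(d–e) = (485 + 29) / 2449 = 514/2449 = 0.2099 → 21.0 m.u.

21.0 m.u.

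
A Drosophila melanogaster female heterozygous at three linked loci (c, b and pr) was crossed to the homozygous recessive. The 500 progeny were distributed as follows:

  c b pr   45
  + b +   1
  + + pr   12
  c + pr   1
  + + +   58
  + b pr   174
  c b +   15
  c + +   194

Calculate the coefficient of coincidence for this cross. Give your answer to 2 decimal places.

0.33

The two most frequent reciprocal classes, c + + and + b pr, are the parental types, so the F1 was c + + / + b pr.
The two rarest classes, c + pr and + b +, are the double crossovers. Comparing them with the parentals, only the pr allele has switched, so pr is the middle locus and the order is c – pr – b.
c–pr: (103 + 2)/500 = 0.2100; pr–b: (27 + 2)/500 = 0.0580.
Expected DCO frequency = 0.2100 × 0.0580 ≈ 0.01218; observed = 2/500 ≈ 0.00400.
Coefficient of coincidence = 0.00400/0.01218 ≈ 0.33.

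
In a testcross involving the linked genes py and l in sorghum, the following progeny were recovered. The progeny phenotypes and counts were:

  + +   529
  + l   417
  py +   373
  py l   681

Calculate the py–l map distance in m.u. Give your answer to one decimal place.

The two most frequent classes, + + (529) and py l (681), are the parental types, so the F1 was + + / py l.
The recombinant classes are + l and py +: 417 + 373 = 790.
Recombination frequency = 790/2000 = 0.3950 ≈ 39.5%, i.e. 39.5 m.u.

39.5 m.u.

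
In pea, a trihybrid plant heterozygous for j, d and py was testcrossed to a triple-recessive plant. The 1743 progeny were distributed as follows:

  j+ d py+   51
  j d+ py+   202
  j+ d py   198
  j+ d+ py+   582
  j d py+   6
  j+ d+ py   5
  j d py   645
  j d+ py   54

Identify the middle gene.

py

The two most frequent reciprocal classes, j+ d+ py+ and j d py, are the parental types, so the F1 was j+ d+ py+ / j d py.
The two rarest classes, j+ d+ py and j d py+, are the double crossovers. Comparing them with the parentals, only the py allele has switched, so py is the middle locus and the order is d – py – j.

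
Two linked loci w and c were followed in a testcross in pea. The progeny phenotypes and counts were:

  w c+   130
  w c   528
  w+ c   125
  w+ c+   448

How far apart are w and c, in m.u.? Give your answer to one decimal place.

The two most frequent classes, w+ c+ (448) and w c (528), are the parental types, so the F1 was w+ c+ / w c.
The recombinant classes are w+ c and w c+: 125 + 130 = 255.
Recombination frequency = 255/1231 = 0.2071 ≈ 20.7%, i.e. 20.7 m.u.

20.7 m.u.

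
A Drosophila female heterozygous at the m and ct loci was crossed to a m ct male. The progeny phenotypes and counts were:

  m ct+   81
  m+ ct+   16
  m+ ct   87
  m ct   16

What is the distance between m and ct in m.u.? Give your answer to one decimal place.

16.0 m.u.

The two most frequent classes, m+ ct (87) and m ct+ (81), are the parental types, so the F1 was m+ ct / m ct+.
The recombinant classes are m+ ct+ and m ct: 16 + 16 = 32.
Recombination frequency = 32/200 = 0.1600 ≈ 16.0%, i.e. 16.0 m.u.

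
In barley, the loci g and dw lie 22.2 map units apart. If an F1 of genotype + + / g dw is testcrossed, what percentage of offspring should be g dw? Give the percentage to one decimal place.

38.9%

A map distance of 22.2 map units corresponds to a recombination frequency of 0.222.
The F1 is + + / g dw, so g dw is a parental gamete class with expected frequency (1 − r)/2 = 0.778/2 = 0.3890.
That is 0.3890 = 38.9% of the progeny.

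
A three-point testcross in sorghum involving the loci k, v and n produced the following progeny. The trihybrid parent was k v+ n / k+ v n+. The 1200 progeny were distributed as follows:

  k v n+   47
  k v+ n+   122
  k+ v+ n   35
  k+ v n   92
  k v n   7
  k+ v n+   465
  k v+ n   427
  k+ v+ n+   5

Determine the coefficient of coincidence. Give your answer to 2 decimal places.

The two rarest classes, k v n and k+ v+ n+, are the double crossovers. Comparing them with the parentals, only the v allele has switched, so v is the middle locus and the order is k – v – n.
k–v: (82 + 12)/1200 = 0.0783; v–n: (214 + 12)/1200 = 0.1883.
Expected DCO frequency = 0.0783 × 0.1883 ≈ 0.01474; observed = 12/1200 ≈ 0.01000.
Coefficient of coincidence = 0.01000/0.01474 ≈ 0.68.

0.68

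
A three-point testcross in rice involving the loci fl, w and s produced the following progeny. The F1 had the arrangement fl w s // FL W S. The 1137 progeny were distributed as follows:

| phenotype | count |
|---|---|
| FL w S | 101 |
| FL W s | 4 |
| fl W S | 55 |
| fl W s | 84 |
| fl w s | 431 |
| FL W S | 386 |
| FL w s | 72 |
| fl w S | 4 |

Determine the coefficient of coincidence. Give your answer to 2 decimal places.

The two rarest classes, fl w S and FL W s, are the double crossovers. Comparing them with the parentals, only the s allele has switched, so s is the middle locus and the order is w – s – fl.
w–s: (185 + 8)/1137 = 0.1697; s–fl: (127 + 8)/1137 = 0.1187.
Expected DCO frequency = 0.1697 × 0.1187 ≈ 0.02014; observed = 8/1137 ≈ 0.00704.
Coefficient of coincidence = 0.00704/0.02014 ≈ 0.35.

0.35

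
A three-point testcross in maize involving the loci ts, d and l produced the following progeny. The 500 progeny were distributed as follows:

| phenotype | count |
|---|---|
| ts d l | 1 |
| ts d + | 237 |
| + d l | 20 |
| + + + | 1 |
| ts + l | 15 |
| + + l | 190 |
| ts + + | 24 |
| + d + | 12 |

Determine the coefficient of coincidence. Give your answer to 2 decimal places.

The two most frequent reciprocal classes, + + l and ts d +, are the parental types, so the F1 was + + l / ts d +.
The two rarest classes, + + + and ts d l, are the double crossovers. Comparing them with the parentals, only the l allele has switched, so l is the middle locus and the order is d – l – ts.
d–l: (44 + 2)/500 = 0.0920; l–ts: (27 + 2)/500 = 0.0580.
Expected DCO frequency = 0.0920 × 0.0580 ≈ 0.00534; observed = 2/500 ≈ 0.00400.
Coefficient of coincidence = 0.00400/0.00534 ≈ 0.75.

0.75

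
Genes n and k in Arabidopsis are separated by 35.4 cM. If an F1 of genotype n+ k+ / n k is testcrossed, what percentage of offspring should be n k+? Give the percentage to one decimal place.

17.7%

A map distance of 35.4 cM corresponds to a recombination frequency of 0.354.
The F1 is n+ k+ / n k, so n k+ is a recombinant gamete class with expected frequency r/2 = 0.354/2 = 0.1770.
That is 0.1770 = 17.7% of the progeny.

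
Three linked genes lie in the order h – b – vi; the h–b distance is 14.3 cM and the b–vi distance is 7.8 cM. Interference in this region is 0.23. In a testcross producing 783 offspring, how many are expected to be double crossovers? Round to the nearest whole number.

7

Map distances give recombination frequencies of 0.143 and 0.078 for the two intervals.
With interference 0.23 (so coincidence = 0.77), expected double-crossover frequency = 0.143 × 0.078 × 0.77 = 0.00859.
Expected number = 0.00859 × 783 = 6.72 ≈ 7.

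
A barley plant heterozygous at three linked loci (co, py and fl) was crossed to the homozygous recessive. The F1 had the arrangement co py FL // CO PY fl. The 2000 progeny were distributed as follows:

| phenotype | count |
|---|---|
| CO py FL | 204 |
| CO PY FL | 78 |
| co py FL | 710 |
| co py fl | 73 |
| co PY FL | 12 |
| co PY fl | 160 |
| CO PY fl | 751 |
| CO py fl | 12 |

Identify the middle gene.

py

The two rarest classes, co PY FL and CO py fl, are the double crossovers. Comparing them with the parentals, only the py allele has switched, so py is the middle locus and the order is co – py – fl.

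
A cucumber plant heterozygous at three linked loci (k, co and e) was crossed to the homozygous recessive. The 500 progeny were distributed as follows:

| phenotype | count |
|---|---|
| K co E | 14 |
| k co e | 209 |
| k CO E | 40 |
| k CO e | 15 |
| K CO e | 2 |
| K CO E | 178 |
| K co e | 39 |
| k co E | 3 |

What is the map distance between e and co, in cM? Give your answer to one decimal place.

The two most frequent reciprocal classes, K CO E and k co e, are the parental types, so the F1 was K CO E / k co e.
The two rarest classes, K CO e and k co E, are the double crossovers. Comparing them with the parentals, only the e allele has switched, so e is the middle locus and the order is k – e – co.
Crossovers in the e–co interval produce the single-crossover classes K co E and k CO e (14 + 15 = 29) plus the double crossovers (5).
RF(e–co) = (29 + 5) / 500 = 34/500 = 0.0680 → 6.8 cM.

6.8 cM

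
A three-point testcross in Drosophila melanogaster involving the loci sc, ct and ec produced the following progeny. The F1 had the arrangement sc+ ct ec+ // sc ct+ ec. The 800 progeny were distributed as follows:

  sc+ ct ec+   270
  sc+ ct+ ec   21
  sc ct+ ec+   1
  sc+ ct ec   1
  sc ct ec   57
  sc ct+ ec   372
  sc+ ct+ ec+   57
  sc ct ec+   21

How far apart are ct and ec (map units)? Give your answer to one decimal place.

The two rarest classes, sc+ ct ec and sc ct+ ec+, are the double crossovers. Comparing them with the parentals, only the ec allele has switched, so ec is the middle locus and the order is sc – ec – ct.
Crossovers in the ec–ct interval produce the single-crossover classes sc+ ct+ ec+ and sc ct ec (57 + 57 = 114) plus the double crossovers (2).
RF(ec–ct) = (114 + 2) / 800 = 116/800 = 0.1450 → 14.5 map units.

14.5 map units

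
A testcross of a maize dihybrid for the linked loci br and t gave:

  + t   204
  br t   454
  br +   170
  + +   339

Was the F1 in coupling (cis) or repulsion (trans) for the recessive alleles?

cis

The two most frequent classes are + + (339) and br t (454); these are the parental (non-recombinant) types.
So the F1 carried + + on one chromosome and br t on the other — the recessive alleles are on the same chromosome (cis / coupling).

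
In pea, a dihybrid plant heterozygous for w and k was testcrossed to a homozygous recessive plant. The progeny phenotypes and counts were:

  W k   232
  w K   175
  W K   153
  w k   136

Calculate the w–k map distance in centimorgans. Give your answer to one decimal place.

The two most frequent classes, W k (232) and w K (175), are the parental types, so the F1 was W k / w K.
The recombinant classes are W K and w k: 153 + 136 = 289.
Recombination frequency = 289/696 = 0.4152 ≈ 41.5%, i.e. 41.5 centimorgans.

41.5 centimorgans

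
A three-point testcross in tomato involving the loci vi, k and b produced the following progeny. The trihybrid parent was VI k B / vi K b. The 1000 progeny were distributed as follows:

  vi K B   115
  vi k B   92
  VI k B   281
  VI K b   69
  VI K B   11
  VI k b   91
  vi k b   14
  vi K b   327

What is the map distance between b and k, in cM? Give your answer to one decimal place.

The two rarest classes, VI K B and vi k b, are the double crossovers. Comparing them with the parentals, only the k allele has switched, so k is the middle locus and the order is vi – k – b.
Crossovers in the k–b interval produce the single-crossover classes VI k b and vi K B (91 + 115 = 206) plus the double crossovers (25).
RF(k–b) = (206 + 25) / 1000 = 231/1000 = 0.2310 → 23.1 cM.

23.1 cM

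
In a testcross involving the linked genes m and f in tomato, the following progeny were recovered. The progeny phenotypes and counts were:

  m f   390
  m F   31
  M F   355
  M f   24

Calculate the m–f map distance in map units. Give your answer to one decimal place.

The two most frequent classes, M F (355) and m f (390), are the parental types, so the F1 was M F / m f.
The recombinant classes are M f and m F: 24 + 31 = 55.
Recombination frequency = 55/800 = 0.0688 ≈ 6.9%, i.e. 6.9 map units.

6.9 map units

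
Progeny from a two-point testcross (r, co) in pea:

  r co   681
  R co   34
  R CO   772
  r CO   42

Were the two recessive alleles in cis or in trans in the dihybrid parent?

cis

The two most frequent classes are R CO (772) and r co (681); these are the parental (non-recombinant) types.
So the F1 carried R CO on one chromosome and r co on the other — the recessive alleles are on the same chromosome (cis / coupling).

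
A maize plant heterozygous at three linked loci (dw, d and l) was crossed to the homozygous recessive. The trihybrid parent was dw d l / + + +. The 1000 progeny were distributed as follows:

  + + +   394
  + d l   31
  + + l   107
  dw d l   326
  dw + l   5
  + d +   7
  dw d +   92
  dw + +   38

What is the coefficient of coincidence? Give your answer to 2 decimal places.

0.70

The two rarest classes, dw + l and + d +, are the double crossovers. Comparing them with the parentals, only the d allele has switched, so d is the middle locus and the order is dw – d – l.
dw–d: (69 + 12)/1000 = 0.0810; d–l: (199 + 12)/1000 = 0.2110.
Expected DCO frequency = 0.0810 × 0.2110 ≈ 0.01709; observed = 12/1000 ≈ 0.01200.
Coefficient of coincidence = 0.01200/0.01709 ≈ 0.70.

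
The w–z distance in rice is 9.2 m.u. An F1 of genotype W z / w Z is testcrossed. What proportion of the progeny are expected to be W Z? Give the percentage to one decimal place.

4.6%

A map distance of 9.2 m.u. corresponds to a recombination frequency of 0.092.
The F1 is W z / w Z, so W Z is a recombinant gamete class with expected frequency r/2 = 0.092/2 = 0.0460.
That is 0.0460 = 4.6% of the progeny.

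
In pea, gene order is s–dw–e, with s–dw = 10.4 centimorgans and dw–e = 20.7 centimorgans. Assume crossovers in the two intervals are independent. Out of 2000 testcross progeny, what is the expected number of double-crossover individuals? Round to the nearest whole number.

43

Map distances give recombination frequencies of 0.104 and 0.207 for the two intervals.
With no interference, expected double-crossover frequency = 0.104 × 0.207 = 0.02153.
Expected number = 0.02153 × 2000 = 43.06 ≈ 43.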